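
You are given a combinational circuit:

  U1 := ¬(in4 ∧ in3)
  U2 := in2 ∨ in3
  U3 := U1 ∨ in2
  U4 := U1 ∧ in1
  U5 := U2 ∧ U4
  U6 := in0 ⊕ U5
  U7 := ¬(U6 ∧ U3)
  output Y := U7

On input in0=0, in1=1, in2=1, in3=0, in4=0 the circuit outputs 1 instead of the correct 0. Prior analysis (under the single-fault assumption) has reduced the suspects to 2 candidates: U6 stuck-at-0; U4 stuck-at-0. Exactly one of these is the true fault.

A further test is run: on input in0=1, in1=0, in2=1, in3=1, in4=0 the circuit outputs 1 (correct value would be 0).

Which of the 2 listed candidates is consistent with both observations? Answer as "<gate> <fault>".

U6 stuck-at-0

Evaluate each candidate on input in0=1, in1=0, in2=1, in3=1, in4=0:
  U6 stuck-at-0: U1=1, U2=1, U3=1, U4=0, U5=0, U6=0 [stuck-at-0], U7=1 → 1 — matches
  U4 stuck-at-0: U1=1, U2=1, U3=1, U4=0 [stuck-at-0], U5=0, U6=1, U7=0 → 0 — eliminated
Only U6 stuck-at-0 reproduces the observed 1.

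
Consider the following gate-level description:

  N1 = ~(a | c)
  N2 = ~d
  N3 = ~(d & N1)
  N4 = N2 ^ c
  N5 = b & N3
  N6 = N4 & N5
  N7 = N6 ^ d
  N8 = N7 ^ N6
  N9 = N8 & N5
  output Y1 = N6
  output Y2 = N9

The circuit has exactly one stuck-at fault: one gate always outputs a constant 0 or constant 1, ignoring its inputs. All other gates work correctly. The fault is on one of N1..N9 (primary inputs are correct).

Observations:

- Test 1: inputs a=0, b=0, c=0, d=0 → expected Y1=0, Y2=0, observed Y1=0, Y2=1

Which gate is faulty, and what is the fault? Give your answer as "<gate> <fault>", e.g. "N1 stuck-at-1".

Fault-free values for test 1 (a=0, b=0, c=0, d=0): N1=1, N2=1, N3=1, N4=1, N5=0, N6=0, N7=0, N8=0, N9=0, giving Y1=0, Y2=0. Observed Y1=0, Y2=1.
Test 1: faults giving observed Y1=0, Y2=1 are {N9 stuck-at-1}.
Only N9 stuck-at-1 is consistent with every test.

N9 stuck-at-1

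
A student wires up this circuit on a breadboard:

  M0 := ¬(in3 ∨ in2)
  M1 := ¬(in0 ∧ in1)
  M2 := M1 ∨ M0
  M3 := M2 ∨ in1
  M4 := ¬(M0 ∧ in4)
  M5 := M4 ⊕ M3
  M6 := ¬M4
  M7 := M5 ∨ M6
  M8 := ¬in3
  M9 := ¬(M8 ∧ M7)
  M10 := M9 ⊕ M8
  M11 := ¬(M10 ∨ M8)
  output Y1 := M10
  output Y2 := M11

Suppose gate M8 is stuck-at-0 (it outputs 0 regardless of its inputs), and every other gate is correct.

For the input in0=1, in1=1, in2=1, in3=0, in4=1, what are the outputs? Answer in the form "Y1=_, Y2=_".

Propagate with M8 forced: M0=0, M1=0, M2=0, M3=1, M4=1, M5=0, M6=0, M7=0, M8=0 [stuck-at-0], M9=1, M10=1, M11=0.
So the outputs are Y1=1, Y2=0. (Without the fault they would be Y1=0, Y2=0.)

Y1=1, Y2=0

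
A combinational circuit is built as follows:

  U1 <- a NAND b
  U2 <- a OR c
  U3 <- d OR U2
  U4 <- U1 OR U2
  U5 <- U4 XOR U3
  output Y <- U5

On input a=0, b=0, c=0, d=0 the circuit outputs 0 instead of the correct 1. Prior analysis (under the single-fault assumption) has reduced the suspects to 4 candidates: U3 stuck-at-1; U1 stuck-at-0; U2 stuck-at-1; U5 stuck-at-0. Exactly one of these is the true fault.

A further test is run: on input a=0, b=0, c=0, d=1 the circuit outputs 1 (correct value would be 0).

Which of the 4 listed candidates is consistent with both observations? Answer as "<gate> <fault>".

Evaluate each candidate on input a=0, b=0, c=0, d=1:
  U3 stuck-at-1: U1=1, U2=0, U3=1 [stuck-at-1], U4=1, U5=0 → 0 — eliminated
  U1 stuck-at-0: U1=0 [stuck-at-0], U2=0, U3=1, U4=0, U5=1 → 1 — matches
  U2 stuck-at-1: U1=1, U2=1 [stuck-at-1], U3=1, U4=1, U5=0 → 0 — eliminated
  U5 stuck-at-0: U1=1, U2=0, U3=1, U4=1, U5=0 [stuck-at-0] → 0 — eliminated
Only U1 stuck-at-0 reproduces the observed 1.

U1 stuck-at-0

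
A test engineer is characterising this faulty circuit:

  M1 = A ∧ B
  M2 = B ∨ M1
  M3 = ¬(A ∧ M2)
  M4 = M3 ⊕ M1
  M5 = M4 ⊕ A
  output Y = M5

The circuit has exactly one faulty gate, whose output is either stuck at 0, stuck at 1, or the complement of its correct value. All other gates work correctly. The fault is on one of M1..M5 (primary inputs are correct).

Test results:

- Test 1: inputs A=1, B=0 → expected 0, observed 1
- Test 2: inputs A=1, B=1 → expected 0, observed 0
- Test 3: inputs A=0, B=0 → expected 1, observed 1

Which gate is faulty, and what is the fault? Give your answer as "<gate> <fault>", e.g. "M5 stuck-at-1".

M2 stuck-at-1

Fault-free values for test 1 (A=1, B=0): M1=0, M2=0, M3=1, M4=1, M5=0, giving Y=0. Observed 1.
Test 1: faults giving observed 1 are {M2 stuck-at-1, M2 inverted output, M3 stuck-at-0, M3 inverted output, M4 stuck-at-0, M4 inverted output, M5 stuck-at-1, M5 inverted output}.
Test 2 (A=1, B=1): fault-free M1=1, M2=1, M3=0, M4=1, M5=0 → 0; observed 0. Eliminates M2 inverted output, M3 inverted output, M4 stuck-at-0, M4 inverted output, M5 stuck-at-1, M5 inverted output.
Test 3 (A=0, B=0): fault-free M1=0, M2=0, M3=1, M4=1, M5=1 → 1; observed 1. Eliminates M3 stuck-at-0.
Only M2 stuck-at-1 is consistent with every test.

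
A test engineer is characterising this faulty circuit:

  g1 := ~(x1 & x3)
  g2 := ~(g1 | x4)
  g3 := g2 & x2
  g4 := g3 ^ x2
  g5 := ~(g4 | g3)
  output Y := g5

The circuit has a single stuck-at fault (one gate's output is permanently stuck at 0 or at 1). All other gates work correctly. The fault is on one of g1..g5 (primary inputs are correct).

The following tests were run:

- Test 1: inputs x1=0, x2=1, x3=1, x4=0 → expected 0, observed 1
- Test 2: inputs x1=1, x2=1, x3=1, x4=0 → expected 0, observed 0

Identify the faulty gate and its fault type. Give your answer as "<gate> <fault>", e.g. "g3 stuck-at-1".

g4 stuck-at-0

Fault-free values for test 1 (x1=0, x2=1, x3=1, x4=0): g1=1, g2=0, g3=0, g4=1, g5=0, giving Y=0. Observed 1.
Test 1: faults giving observed 1 are {g4 stuck-at-0, g5 stuck-at-1}.
Test 2 (x1=1, x2=1, x3=1, x4=0): fault-free g1=0, g2=1, g3=1, g4=0, g5=0 → 0; observed 0. Eliminates g5 stuck-at-1.
Only g4 stuck-at-0 is consistent with every test.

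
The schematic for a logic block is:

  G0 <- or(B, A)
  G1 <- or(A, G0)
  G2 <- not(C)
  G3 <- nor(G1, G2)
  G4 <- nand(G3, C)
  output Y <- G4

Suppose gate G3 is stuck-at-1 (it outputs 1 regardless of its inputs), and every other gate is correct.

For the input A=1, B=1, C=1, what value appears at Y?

Propagate with G3 forced: G0=1, G1=1, G2=0, G3=1 [stuck-at-1], G4=0.
So Y = 0. (Without the fault it would be 1.)

0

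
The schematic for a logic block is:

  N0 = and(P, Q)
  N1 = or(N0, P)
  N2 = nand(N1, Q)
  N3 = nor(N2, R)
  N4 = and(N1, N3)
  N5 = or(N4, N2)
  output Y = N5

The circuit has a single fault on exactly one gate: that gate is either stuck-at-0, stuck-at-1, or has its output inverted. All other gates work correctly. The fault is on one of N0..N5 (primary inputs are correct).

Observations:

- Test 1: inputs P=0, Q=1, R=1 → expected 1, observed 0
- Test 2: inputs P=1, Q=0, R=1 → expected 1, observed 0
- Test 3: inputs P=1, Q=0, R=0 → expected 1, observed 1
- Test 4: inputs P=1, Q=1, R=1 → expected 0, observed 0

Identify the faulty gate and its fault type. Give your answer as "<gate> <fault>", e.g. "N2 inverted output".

Fault-free values for test 1 (P=0, Q=1, R=1): N0=0, N1=0, N2=1, N3=0, N4=0, N5=1, giving Y=1. Observed 0.
Test 1: faults giving observed 0 are {N0 stuck-at-1, N0 inverted output, N1 stuck-at-1, N1 inverted output, N2 stuck-at-0, N2 inverted output, N5 stuck-at-0, N5 inverted output}.
Test 2 (P=1, Q=0, R=1): fault-free N0=0, N1=1, N2=1, N3=0, N4=0, N5=1 → 1; observed 0. Eliminates N0 stuck-at-1, N0 inverted output, N1 stuck-at-1, N1 inverted output.
Test 3 (P=1, Q=0, R=0): fault-free N0=0, N1=1, N2=1, N3=0, N4=0, N5=1 → 1; observed 1. Eliminates N5 stuck-at-0, N5 inverted output.
Test 4 (P=1, Q=1, R=1): fault-free N0=1, N1=1, N2=0, N3=0, N4=0, N5=0 → 0; observed 0. Eliminates N2 inverted output.
Only N2 stuck-at-0 is consistent with every test.

N2 stuck-at-0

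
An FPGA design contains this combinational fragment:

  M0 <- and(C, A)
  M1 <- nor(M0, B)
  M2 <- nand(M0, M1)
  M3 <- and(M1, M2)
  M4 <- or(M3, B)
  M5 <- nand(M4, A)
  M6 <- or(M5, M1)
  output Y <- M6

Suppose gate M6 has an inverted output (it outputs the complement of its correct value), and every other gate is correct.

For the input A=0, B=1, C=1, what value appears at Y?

Propagate with M6 forced: M0=0, M1=0, M2=1, M3=0, M4=1, M5=1, M6=0 [inverted output].
So Y = 0. (Without the fault it would be 1.)

0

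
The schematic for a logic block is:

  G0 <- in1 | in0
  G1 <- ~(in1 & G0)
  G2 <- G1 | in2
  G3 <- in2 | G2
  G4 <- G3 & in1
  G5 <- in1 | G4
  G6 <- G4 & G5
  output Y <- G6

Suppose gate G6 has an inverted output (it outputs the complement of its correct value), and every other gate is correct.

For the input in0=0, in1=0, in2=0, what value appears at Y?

1

Propagate with G6 forced: G0=0, G1=1, G2=1, G3=1, G4=0, G5=0, G6=1 [inverted output].
So Y = 1. (Without the fault it would be 0.)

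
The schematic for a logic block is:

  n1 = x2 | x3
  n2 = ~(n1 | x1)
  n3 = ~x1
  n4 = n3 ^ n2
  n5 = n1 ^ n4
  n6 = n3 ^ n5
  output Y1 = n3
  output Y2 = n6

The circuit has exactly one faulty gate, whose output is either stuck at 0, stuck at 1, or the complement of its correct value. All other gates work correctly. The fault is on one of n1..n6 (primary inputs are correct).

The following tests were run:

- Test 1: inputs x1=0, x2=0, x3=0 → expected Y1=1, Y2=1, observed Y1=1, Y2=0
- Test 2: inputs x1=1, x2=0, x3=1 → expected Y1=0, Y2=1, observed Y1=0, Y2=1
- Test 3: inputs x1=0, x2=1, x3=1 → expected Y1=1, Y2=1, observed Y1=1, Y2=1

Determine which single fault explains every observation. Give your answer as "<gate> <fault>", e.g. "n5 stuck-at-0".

Fault-free values for test 1 (x1=0, x2=0, x3=0): n1=0, n2=1, n3=1, n4=0, n5=0, n6=1, giving Y1=1, Y2=1. Observed Y1=1, Y2=0.
Test 1: faults giving observed Y1=1, Y2=0 are {n2 stuck-at-0, n2 inverted output, n4 stuck-at-1, n4 inverted output, n5 stuck-at-1, n5 inverted output, n6 stuck-at-0, n6 inverted output}.
Test 2 (x1=1, x2=0, x3=1): fault-free n1=1, n2=0, n3=0, n4=0, n5=1, n6=1 → Y1=0, Y2=1; observed Y1=0, Y2=1. Eliminates n2 inverted output, n4 stuck-at-1, n4 inverted output, n5 inverted output, n6 stuck-at-0, n6 inverted output.
Test 3 (x1=0, x2=1, x3=1): fault-free n1=1, n2=0, n3=1, n4=1, n5=0, n6=1 → Y1=1, Y2=1; observed Y1=1, Y2=1. Eliminates n5 stuck-at-1.
Only n2 stuck-at-0 is consistent with every test.

n2 stuck-at-0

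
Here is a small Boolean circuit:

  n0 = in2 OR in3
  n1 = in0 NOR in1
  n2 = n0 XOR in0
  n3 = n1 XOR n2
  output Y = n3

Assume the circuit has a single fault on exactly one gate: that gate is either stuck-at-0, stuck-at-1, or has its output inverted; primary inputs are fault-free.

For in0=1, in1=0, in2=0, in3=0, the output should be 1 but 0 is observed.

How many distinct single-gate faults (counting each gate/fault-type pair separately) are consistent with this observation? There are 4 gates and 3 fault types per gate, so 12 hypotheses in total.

Fault-free: n0=0, n1=0, n2=1, n3=1 → 1. Observed 0.
  n0 stuck-at-0: output 1 ✗
  n0 stuck-at-1: output 0 ✓
  n0 inverted output: output 0 ✓
  n1 stuck-at-0: output 1 ✗
  n1 stuck-at-1: output 0 ✓
  n1 inverted output: output 0 ✓
  n2 stuck-at-0: output 0 ✓
  n2 stuck-at-1: output 1 ✗
  n2 inverted output: output 0 ✓
  n3 stuck-at-0: output 0 ✓
  n3 stuck-at-1: output 1 ✗
  n3 inverted output: output 0 ✓
Consistent faults: {n0 stuck-at-1, n0 inverted output, n1 stuck-at-1, n1 inverted output, n2 stuck-at-0, n2 inverted output, n3 stuck-at-0, n3 inverted output} — 8 in all.

8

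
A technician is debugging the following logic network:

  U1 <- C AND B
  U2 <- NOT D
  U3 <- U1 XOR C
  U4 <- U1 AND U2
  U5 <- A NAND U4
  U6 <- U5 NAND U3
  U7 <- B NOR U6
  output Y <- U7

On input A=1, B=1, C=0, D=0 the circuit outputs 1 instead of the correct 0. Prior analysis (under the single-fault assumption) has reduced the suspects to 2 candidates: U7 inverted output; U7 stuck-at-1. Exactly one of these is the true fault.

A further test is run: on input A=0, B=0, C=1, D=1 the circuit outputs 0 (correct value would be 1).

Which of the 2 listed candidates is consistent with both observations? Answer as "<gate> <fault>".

Evaluate each candidate on input A=0, B=0, C=1, D=1:
  U7 inverted output: U1=0, U2=0, U3=1, U4=0, U5=1, U6=0, U7=0 [inverted output] → 0 — matches
  U7 stuck-at-1: U1=0, U2=0, U3=1, U4=0, U5=1, U6=0, U7=1 [stuck-at-1] → 1 — eliminated
Only U7 inverted output reproduces the observed 0.

U7 inverted output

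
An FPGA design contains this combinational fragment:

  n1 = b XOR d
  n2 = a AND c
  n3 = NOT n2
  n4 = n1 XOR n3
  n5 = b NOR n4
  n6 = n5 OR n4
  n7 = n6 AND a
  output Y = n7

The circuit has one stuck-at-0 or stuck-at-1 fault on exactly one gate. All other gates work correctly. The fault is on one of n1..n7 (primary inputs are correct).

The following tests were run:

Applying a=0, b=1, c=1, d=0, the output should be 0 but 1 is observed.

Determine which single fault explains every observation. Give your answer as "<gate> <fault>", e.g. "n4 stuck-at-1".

Fault-free values for test 1 (a=0, b=1, c=1, d=0): n1=1, n2=0, n3=1, n4=0, n5=0, n6=0, n7=0, giving Y=0. Observed 1.
Test 1: faults giving observed 1 are {n7 stuck-at-1}.
Only n7 stuck-at-1 is consistent with every test.

n7 stuck-at-1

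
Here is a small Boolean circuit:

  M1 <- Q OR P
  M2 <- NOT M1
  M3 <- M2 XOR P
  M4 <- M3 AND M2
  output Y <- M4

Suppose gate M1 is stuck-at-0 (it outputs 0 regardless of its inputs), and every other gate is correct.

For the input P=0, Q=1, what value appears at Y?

1

Propagate with M1 forced: M1=0 [stuck-at-0], M2=1, M3=1, M4=1.
So Y = 1. (Without the fault it would be 0.)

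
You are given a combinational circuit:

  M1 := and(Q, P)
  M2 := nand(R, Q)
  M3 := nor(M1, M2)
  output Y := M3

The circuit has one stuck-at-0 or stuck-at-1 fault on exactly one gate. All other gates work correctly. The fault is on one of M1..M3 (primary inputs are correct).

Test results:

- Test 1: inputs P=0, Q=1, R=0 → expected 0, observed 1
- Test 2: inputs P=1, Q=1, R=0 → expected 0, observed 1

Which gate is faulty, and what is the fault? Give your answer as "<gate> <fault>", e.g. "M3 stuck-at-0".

Fault-free values for test 1 (P=0, Q=1, R=0): M1=0, M2=1, M3=0, giving Y=0. Observed 1.
Test 1: faults giving observed 1 are {M2 stuck-at-0, M3 stuck-at-1}.
Test 2 (P=1, Q=1, R=0): fault-free M1=1, M2=1, M3=0 → 0; observed 1. Eliminates M2 stuck-at-0.
Only M3 stuck-at-1 is consistent with every test.

M3 stuck-at-1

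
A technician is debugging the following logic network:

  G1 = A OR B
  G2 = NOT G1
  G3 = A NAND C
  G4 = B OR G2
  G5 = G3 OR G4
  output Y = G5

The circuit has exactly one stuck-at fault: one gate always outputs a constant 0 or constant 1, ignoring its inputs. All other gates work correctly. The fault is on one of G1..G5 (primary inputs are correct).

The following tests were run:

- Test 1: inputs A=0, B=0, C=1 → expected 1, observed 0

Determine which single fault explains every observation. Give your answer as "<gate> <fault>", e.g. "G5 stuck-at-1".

G5 stuck-at-0

Fault-free values for test 1 (A=0, B=0, C=1): G1=0, G2=1, G3=1, G4=1, G5=1, giving Y=1. Observed 0.
Test 1: faults giving observed 0 are {G5 stuck-at-0}.
Only G5 stuck-at-0 is consistent with every test.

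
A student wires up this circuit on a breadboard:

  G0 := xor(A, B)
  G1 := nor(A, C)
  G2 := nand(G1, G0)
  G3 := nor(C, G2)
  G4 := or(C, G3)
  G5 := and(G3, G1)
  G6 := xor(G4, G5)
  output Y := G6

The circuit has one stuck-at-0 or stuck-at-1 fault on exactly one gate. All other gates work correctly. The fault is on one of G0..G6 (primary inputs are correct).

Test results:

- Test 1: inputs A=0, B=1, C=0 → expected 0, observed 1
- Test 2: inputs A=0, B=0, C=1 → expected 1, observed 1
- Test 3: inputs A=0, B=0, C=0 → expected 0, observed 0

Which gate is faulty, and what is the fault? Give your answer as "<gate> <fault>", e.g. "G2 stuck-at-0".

G5 stuck-at-0

Fault-free values for test 1 (A=0, B=1, C=0): G0=1, G1=1, G2=0, G3=1, G4=1, G5=1, G6=0, giving Y=0. Observed 1.
Test 1: faults giving observed 1 are {G4 stuck-at-0, G5 stuck-at-0, G6 stuck-at-1}.
Test 2 (A=0, B=0, C=1): fault-free G0=0, G1=0, G2=1, G3=0, G4=1, G5=0, G6=1 → 1; observed 1. Eliminates G4 stuck-at-0.
Test 3 (A=0, B=0, C=0): fault-free G0=0, G1=1, G2=1, G3=0, G4=0, G5=0, G6=0 → 0; observed 0. Eliminates G6 stuck-at-1.
Only G5 stuck-at-0 is consistent with every test.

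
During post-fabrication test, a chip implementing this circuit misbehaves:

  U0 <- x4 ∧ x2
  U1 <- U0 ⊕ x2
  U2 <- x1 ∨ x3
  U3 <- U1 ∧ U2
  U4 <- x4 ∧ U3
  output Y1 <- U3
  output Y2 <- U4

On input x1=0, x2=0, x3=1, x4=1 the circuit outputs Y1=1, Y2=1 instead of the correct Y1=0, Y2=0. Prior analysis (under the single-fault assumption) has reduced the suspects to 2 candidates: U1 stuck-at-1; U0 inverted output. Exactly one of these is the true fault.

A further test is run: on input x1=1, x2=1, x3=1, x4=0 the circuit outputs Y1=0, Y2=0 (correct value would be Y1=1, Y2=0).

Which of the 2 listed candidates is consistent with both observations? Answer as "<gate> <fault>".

U0 inverted output

Evaluate each candidate on input x1=1, x2=1, x3=1, x4=0:
  U1 stuck-at-1: U0=0, U1=1 [stuck-at-1], U2=1, U3=1, U4=0 → Y1=1, Y2=0 — eliminated
  U0 inverted output: U0=1 [inverted output], U1=0, U2=1, U3=0, U4=0 → Y1=0, Y2=0 — matches
Only U0 inverted output reproduces the observed Y1=0, Y2=0.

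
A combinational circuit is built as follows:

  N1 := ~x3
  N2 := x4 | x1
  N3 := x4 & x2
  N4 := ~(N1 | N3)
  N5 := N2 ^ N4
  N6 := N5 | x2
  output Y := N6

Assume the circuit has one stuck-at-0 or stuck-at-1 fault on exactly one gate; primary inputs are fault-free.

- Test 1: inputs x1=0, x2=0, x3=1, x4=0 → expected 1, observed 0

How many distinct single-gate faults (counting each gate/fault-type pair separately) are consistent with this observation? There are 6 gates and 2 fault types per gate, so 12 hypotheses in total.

Fault-free: N1=0, N2=0, N3=0, N4=1, N5=1, N6=1 → 1. Observed 0.
  N1 stuck-at-0: output 1 ✗
  N1 stuck-at-1: output 0 ✓
  N2 stuck-at-0: output 1 ✗
  N2 stuck-at-1: output 0 ✓
  N3 stuck-at-0: output 1 ✗
  N3 stuck-at-1: output 0 ✓
  N4 stuck-at-0: output 0 ✓
  N4 stuck-at-1: output 1 ✗
  N5 stuck-at-0: output 0 ✓
  N5 stuck-at-1: output 1 ✗
  N6 stuck-at-0: output 0 ✓
  N6 stuck-at-1: output 1 ✗
Consistent faults: {N1 stuck-at-1, N2 stuck-at-1, N3 stuck-at-1, N4 stuck-at-0, N5 stuck-at-0, N6 stuck-at-0} — 6 in all.

6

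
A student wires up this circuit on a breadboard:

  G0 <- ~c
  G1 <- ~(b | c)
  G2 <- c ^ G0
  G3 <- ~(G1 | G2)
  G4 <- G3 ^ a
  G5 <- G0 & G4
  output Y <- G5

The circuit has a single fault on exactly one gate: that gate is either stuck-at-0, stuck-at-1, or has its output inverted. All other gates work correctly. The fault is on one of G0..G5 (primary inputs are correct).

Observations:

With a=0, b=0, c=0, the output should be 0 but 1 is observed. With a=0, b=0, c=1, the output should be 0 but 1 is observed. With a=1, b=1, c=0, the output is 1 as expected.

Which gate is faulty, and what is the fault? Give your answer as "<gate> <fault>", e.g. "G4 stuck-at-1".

Fault-free values for test 1 (a=0, b=0, c=0): G0=1, G1=1, G2=1, G3=0, G4=0, G5=0, giving Y=0. Observed 1.
Test 1: faults giving observed 1 are {G3 stuck-at-1, G3 inverted output, G4 stuck-at-1, G4 inverted output, G5 stuck-at-1, G5 inverted output}.
Test 2 (a=0, b=0, c=1): fault-free G0=0, G1=0, G2=1, G3=0, G4=0, G5=0 → 0; observed 1. Eliminates G3 stuck-at-1, G3 inverted output, G4 stuck-at-1, G4 inverted output.
Test 3 (a=1, b=1, c=0): fault-free G0=1, G1=0, G2=1, G3=0, G4=1, G5=1 → 1; observed 1. Eliminates G5 inverted output.
Only G5 stuck-at-1 is consistent with every test.

G5 stuck-at-1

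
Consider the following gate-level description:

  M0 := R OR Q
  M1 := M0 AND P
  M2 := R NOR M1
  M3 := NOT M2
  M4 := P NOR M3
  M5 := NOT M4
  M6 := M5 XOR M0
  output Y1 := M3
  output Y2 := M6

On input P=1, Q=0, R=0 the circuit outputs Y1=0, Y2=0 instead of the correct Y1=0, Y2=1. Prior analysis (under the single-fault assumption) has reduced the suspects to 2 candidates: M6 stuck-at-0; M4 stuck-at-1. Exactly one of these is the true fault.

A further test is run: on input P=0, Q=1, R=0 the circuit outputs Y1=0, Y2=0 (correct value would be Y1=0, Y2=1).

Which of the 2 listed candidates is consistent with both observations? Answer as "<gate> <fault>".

M6 stuck-at-0

Evaluate each candidate on input P=0, Q=1, R=0:
  M6 stuck-at-0: M0=1, M1=0, M2=1, M3=0, M4=1, M5=0, M6=0 [stuck-at-0] → Y1=0, Y2=0 — matches
  M4 stuck-at-1: M0=1, M1=0, M2=1, M3=0, M4=1 [stuck-at-1], M5=0, M6=1 → Y1=0, Y2=1 — eliminated
Only M6 stuck-at-0 reproduces the observed Y1=0, Y2=0.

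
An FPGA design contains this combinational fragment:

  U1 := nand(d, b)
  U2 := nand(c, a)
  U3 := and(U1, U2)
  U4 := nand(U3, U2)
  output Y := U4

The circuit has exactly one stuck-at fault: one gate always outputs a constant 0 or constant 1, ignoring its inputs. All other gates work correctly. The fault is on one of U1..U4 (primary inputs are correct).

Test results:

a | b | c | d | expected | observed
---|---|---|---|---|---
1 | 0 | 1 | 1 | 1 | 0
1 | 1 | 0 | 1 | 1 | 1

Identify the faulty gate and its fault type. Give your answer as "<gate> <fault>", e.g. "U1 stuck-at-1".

Fault-free values for test 1 (a=1, b=0, c=1, d=1): U1=1, U2=0, U3=0, U4=1, giving Y=1. Observed 0.
Test 1: faults giving observed 0 are {U2 stuck-at-1, U4 stuck-at-0}.
Test 2 (a=1, b=1, c=0, d=1): fault-free U1=0, U2=1, U3=0, U4=1 → 1; observed 1. Eliminates U4 stuck-at-0.
Only U2 stuck-at-1 is consistent with every test.

U2 stuck-at-1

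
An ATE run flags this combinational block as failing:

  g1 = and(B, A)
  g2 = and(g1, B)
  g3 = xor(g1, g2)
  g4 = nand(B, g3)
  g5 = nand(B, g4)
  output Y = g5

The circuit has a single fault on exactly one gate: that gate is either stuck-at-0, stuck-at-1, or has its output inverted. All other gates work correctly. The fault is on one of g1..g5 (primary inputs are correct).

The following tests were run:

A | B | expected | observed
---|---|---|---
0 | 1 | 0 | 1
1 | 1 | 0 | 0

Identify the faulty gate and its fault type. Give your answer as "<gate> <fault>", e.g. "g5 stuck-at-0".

g2 stuck-at-1

Fault-free values for test 1 (A=0, B=1): g1=0, g2=0, g3=0, g4=1, g5=0, giving Y=0. Observed 1.
Test 1: faults giving observed 1 are {g2 stuck-at-1, g2 inverted output, g3 stuck-at-1, g3 inverted output, g4 stuck-at-0, g4 inverted output, g5 stuck-at-1, g5 inverted output}.
Test 2 (A=1, B=1): fault-free g1=1, g2=1, g3=0, g4=1, g5=0 → 0; observed 0. Eliminates g2 inverted output, g3 stuck-at-1, g3 inverted output, g4 stuck-at-0, g4 inverted output, g5 stuck-at-1, g5 inverted output.
Only g2 stuck-at-1 is consistent with every test.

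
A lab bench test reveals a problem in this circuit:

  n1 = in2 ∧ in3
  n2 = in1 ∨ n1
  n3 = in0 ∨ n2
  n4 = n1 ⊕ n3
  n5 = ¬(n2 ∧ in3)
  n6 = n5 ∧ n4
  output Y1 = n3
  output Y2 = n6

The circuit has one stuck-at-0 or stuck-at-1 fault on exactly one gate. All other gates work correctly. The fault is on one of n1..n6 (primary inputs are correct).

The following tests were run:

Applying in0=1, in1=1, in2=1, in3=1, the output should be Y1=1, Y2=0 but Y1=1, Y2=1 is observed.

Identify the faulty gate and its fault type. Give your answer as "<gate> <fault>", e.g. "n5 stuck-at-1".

n6 stuck-at-1

Fault-free values for test 1 (in0=1, in1=1, in2=1, in3=1): n1=1, n2=1, n3=1, n4=0, n5=0, n6=0, giving Y1=1, Y2=0. Observed Y1=1, Y2=1.
Test 1: faults giving observed Y1=1, Y2=1 are {n6 stuck-at-1}.
Only n6 stuck-at-1 is consistent with every test.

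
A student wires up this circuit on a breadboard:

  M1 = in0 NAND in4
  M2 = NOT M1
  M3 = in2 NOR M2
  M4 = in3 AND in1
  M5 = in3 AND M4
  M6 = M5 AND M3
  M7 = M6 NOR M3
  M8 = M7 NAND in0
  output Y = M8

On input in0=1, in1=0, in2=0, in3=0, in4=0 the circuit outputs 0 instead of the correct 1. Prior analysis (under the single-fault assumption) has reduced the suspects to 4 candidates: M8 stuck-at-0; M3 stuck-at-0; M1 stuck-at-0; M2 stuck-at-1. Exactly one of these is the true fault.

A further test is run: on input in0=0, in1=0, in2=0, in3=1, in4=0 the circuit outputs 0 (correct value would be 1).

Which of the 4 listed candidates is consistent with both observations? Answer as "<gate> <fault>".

Evaluate each candidate on input in0=0, in1=0, in2=0, in3=1, in4=0:
  M8 stuck-at-0: M1=1, M2=0, M3=1, M4=0, M5=0, M6=0, M7=0, M8=0 [stuck-at-0] → 0 — matches
  M3 stuck-at-0: M1=1, M2=0, M3=0 [stuck-at-0], M4=0, M5=0, M6=0, M7=1, M8=1 → 1 — eliminated
  M1 stuck-at-0: M1=0 [stuck-at-0], M2=1, M3=0, M4=0, M5=0, M6=0, M7=1, M8=1 → 1 — eliminated
  M2 stuck-at-1: M1=1, M2=1 [stuck-at-1], M3=0, M4=0, M5=0, M6=0, M7=1, M8=1 → 1 — eliminated
Only M8 stuck-at-0 reproduces the observed 0.

M8 stuck-at-0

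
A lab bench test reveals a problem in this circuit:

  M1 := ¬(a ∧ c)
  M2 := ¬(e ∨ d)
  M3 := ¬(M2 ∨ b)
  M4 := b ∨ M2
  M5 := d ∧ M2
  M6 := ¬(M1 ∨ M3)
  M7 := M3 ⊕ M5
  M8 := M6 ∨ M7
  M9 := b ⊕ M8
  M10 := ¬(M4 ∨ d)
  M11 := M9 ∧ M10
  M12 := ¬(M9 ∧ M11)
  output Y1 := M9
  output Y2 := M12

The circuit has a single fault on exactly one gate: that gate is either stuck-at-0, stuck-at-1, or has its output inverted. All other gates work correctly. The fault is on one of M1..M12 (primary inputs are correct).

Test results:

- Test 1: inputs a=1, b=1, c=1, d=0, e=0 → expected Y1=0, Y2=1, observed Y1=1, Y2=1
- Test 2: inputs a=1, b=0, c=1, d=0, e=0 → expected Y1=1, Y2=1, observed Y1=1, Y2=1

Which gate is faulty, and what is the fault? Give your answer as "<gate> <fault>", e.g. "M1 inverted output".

Fault-free values for test 1 (a=1, b=1, c=1, d=0, e=0): M1=0, M2=1, M3=0, M4=1, M5=0, M6=1, M7=0, M8=1, M9=0, M10=0, M11=0, M12=1, giving Y1=0, Y2=1. Observed Y1=1, Y2=1.
Test 1: faults giving observed Y1=1, Y2=1 are {M1 stuck-at-1, M1 inverted output, M6 stuck-at-0, M6 inverted output, M8 stuck-at-0, M8 inverted output, M9 stuck-at-1, M9 inverted output}.
Test 2 (a=1, b=0, c=1, d=0, e=0): fault-free M1=0, M2=1, M3=0, M4=1, M5=0, M6=1, M7=0, M8=1, M9=1, M10=0, M11=0, M12=1 → Y1=1, Y2=1; observed Y1=1, Y2=1. Eliminates M1 stuck-at-1, M1 inverted output, M6 stuck-at-0, M6 inverted output, M8 stuck-at-0, M8 inverted output, M9 inverted output.
Only M9 stuck-at-1 is consistent with every test.

M9 stuck-at-1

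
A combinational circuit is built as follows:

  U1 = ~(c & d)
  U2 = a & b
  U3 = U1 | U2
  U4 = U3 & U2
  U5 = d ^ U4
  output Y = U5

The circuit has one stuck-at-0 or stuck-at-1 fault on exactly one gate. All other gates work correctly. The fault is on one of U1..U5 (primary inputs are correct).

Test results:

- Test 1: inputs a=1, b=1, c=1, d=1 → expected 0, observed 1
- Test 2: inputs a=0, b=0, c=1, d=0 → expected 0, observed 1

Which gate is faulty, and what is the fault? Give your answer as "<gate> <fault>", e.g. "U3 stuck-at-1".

U5 stuck-at-1

Fault-free values for test 1 (a=1, b=1, c=1, d=1): U1=0, U2=1, U3=1, U4=1, U5=0, giving Y=0. Observed 1.
Test 1: faults giving observed 1 are {U2 stuck-at-0, U3 stuck-at-0, U4 stuck-at-0, U5 stuck-at-1}.
Test 2 (a=0, b=0, c=1, d=0): fault-free U1=1, U2=0, U3=1, U4=0, U5=0 → 0; observed 1. Eliminates U2 stuck-at-0, U3 stuck-at-0, U4 stuck-at-0.
Only U5 stuck-at-1 is consistent with every test.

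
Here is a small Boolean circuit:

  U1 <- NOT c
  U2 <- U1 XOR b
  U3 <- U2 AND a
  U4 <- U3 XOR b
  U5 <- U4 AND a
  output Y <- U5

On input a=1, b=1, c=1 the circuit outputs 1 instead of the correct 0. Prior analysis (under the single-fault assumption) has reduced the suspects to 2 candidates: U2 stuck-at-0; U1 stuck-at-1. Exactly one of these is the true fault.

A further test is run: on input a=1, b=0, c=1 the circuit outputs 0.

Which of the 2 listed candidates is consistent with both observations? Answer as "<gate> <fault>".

Evaluate each candidate on input a=1, b=0, c=1:
  U2 stuck-at-0: U1=0, U2=0 [stuck-at-0], U3=0, U4=0, U5=0 → 0 — matches
  U1 stuck-at-1: U1=1 [stuck-at-1], U2=1, U3=1, U4=1, U5=1 → 1 — eliminated
Only U2 stuck-at-0 reproduces the observed 0.

U2 stuck-at-0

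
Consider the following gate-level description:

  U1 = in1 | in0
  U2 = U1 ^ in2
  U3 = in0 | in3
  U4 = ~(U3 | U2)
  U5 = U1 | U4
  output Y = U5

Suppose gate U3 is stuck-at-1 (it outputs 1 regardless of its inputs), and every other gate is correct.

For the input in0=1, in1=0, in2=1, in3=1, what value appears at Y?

1

Propagate with U3 forced: U1=1, U2=0, U3=1 [stuck-at-1], U4=0, U5=1.
So Y = 1. (Same as the fault-free value — the fault is masked on this input.)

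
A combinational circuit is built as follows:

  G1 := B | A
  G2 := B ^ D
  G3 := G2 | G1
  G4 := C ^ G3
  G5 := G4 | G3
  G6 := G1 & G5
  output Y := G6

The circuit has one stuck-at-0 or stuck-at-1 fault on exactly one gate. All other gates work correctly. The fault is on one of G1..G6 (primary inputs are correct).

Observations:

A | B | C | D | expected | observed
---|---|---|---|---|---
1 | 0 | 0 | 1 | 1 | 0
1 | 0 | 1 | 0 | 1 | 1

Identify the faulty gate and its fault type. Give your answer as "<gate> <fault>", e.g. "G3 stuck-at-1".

Fault-free values for test 1 (A=1, B=0, C=0, D=1): G1=1, G2=1, G3=1, G4=1, G5=1, G6=1, giving Y=1. Observed 0.
Test 1: faults giving observed 0 are {G1 stuck-at-0, G3 stuck-at-0, G5 stuck-at-0, G6 stuck-at-0}.
Test 2 (A=1, B=0, C=1, D=0): fault-free G1=1, G2=0, G3=1, G4=0, G5=1, G6=1 → 1; observed 1. Eliminates G1 stuck-at-0, G5 stuck-at-0, G6 stuck-at-0.
Only G3 stuck-at-0 is consistent with every test.

G3 stuck-at-0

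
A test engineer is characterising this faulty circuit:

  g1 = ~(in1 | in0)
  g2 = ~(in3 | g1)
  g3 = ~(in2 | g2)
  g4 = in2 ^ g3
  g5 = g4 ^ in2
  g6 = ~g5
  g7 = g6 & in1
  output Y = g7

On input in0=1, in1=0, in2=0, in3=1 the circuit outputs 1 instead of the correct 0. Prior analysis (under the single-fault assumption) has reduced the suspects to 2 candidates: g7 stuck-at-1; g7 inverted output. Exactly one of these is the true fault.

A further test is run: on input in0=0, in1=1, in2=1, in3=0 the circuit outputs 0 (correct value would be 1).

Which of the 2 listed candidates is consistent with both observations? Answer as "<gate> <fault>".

g7 inverted output

Evaluate each candidate on input in0=0, in1=1, in2=1, in3=0:
  g7 stuck-at-1: g1=0, g2=1, g3=0, g4=1, g5=0, g6=1, g7=1 [stuck-at-1] → 1 — eliminated
  g7 inverted output: g1=0, g2=1, g3=0, g4=1, g5=0, g6=1, g7=0 [inverted output] → 0 — matches
Only g7 inverted output reproduces the observed 0.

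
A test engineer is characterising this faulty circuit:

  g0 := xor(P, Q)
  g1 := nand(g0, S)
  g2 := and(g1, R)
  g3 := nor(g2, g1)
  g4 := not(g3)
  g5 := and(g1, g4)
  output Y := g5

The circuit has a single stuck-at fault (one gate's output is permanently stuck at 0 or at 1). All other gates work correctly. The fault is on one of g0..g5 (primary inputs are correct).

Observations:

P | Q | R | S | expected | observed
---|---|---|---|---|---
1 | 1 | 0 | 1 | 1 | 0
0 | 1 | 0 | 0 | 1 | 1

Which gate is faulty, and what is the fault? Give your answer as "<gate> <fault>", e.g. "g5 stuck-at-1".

g0 stuck-at-1

Fault-free values for test 1 (P=1, Q=1, R=0, S=1): g0=0, g1=1, g2=0, g3=0, g4=1, g5=1, giving Y=1. Observed 0.
Test 1: faults giving observed 0 are {g0 stuck-at-1, g1 stuck-at-0, g3 stuck-at-1, g4 stuck-at-0, g5 stuck-at-0}.
Test 2 (P=0, Q=1, R=0, S=0): fault-free g0=1, g1=1, g2=0, g3=0, g4=1, g5=1 → 1; observed 1. Eliminates g1 stuck-at-0, g3 stuck-at-1, g4 stuck-at-0, g5 stuck-at-0.
Only g0 stuck-at-1 is consistent with every test.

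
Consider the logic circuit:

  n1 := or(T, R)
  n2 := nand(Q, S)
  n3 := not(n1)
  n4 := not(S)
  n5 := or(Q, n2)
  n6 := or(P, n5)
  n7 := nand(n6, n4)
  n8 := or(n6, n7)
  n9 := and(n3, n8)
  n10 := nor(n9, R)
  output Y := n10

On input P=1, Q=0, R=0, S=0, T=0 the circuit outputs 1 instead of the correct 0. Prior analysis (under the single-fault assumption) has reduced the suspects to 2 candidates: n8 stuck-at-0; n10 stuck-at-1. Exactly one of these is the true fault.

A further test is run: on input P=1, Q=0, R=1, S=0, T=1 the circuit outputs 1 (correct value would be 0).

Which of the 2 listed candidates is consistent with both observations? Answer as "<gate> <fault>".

n10 stuck-at-1

Evaluate each candidate on input P=1, Q=0, R=1, S=0, T=1:
  n8 stuck-at-0: n1=1, n2=1, n3=0, n4=1, n5=1, n6=1, n7=0, n8=0 [stuck-at-0], n9=0, n10=0 → 0 — eliminated
  n10 stuck-at-1: n1=1, n2=1, n3=0, n4=1, n5=1, n6=1, n7=0, n8=1, n9=0, n10=1 [stuck-at-1] → 1 — matches
Only n10 stuck-at-1 reproduces the observed 1.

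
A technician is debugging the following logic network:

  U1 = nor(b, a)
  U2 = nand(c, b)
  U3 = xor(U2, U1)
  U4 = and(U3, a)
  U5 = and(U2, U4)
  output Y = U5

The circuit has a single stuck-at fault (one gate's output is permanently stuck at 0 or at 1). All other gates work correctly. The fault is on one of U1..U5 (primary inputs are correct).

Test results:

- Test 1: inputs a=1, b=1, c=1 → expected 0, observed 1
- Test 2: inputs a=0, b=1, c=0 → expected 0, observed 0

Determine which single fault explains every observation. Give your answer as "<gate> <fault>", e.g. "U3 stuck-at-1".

U2 stuck-at-1

Fault-free values for test 1 (a=1, b=1, c=1): U1=0, U2=0, U3=0, U4=0, U5=0, giving Y=0. Observed 1.
Test 1: faults giving observed 1 are {U2 stuck-at-1, U5 stuck-at-1}.
Test 2 (a=0, b=1, c=0): fault-free U1=0, U2=1, U3=1, U4=0, U5=0 → 0; observed 0. Eliminates U5 stuck-at-1.
Only U2 stuck-at-1 is consistent with every test.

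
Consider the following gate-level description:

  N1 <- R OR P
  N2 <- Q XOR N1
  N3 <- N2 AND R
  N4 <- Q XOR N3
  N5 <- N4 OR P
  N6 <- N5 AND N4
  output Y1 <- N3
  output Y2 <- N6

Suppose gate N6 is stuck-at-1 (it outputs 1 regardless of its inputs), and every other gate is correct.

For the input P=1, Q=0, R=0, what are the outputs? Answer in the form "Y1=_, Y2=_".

Y1=0, Y2=1

Propagate with N6 forced: N1=1, N2=1, N3=0, N4=0, N5=1, N6=1 [stuck-at-1].
So the outputs are Y1=0, Y2=1. (Without the fault they would be Y1=0, Y2=0.)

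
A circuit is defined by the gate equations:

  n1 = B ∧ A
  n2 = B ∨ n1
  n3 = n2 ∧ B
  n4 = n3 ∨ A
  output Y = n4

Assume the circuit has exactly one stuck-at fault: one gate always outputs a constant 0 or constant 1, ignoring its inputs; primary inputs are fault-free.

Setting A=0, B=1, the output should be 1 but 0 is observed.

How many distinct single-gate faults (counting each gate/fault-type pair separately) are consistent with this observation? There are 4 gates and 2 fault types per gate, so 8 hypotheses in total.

3

Fault-free: n1=0, n2=1, n3=1, n4=1 → 1. Observed 0.
  n1 stuck-at-0: output 1 ✗
  n1 stuck-at-1: output 1 ✗
  n2 stuck-at-0: output 0 ✓
  n2 stuck-at-1: output 1 ✗
  n3 stuck-at-0: output 0 ✓
  n3 stuck-at-1: output 1 ✗
  n4 stuck-at-0: output 0 ✓
  n4 stuck-at-1: output 1 ✗
Consistent faults: {n2 stuck-at-0, n3 stuck-at-0, n4 stuck-at-0} — 3 in all.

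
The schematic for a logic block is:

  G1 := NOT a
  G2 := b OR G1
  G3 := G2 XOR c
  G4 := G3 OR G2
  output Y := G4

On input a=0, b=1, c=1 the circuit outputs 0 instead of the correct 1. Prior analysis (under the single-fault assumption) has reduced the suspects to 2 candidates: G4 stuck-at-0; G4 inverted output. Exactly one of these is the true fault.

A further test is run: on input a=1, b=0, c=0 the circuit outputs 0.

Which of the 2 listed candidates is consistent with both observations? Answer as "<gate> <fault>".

G4 stuck-at-0

Evaluate each candidate on input a=1, b=0, c=0:
  G4 stuck-at-0: G1=0, G2=0, G3=0, G4=0 [stuck-at-0] → 0 — matches
  G4 inverted output: G1=0, G2=0, G3=0, G4=1 [inverted output] → 1 — eliminated
Only G4 stuck-at-0 reproduces the observed 0.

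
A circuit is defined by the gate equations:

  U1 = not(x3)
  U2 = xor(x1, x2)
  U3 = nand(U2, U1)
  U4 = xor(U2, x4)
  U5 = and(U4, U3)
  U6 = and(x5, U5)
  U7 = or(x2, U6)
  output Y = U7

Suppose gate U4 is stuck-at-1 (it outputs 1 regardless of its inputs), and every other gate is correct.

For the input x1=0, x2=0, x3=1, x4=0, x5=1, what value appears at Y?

Propagate with U4 forced: U1=0, U2=0, U3=1, U4=1 [stuck-at-1], U5=1, U6=1, U7=1.
So Y = 1. (Without the fault it would be 0.)

1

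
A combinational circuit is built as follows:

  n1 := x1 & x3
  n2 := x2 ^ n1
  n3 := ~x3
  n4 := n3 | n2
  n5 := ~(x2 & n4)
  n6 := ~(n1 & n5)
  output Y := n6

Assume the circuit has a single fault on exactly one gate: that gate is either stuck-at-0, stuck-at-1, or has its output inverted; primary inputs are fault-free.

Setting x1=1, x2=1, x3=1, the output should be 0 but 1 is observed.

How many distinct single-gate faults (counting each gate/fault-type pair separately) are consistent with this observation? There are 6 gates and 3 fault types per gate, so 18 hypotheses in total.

12

Fault-free: n1=1, n2=0, n3=0, n4=0, n5=1, n6=0 → 0. Observed 1.
  n1: stuck-at-0, inverted output ✓; others ✗
  n2: stuck-at-1, inverted output ✓; others ✗
  n3: stuck-at-1, inverted output ✓; others ✗
  n4: stuck-at-1, inverted output ✓; others ✗
  n5: stuck-at-0, inverted output ✓; others ✗
  n6: stuck-at-1, inverted output ✓; others ✗
Consistent faults: {n1 stuck-at-0, n1 inverted output, n2 stuck-at-1, n2 inverted output, n3 stuck-at-1, n3 inverted output, n4 stuck-at-1, n4 inverted output, n5 stuck-at-0, n5 inverted output, n6 stuck-at-1, n6 inverted output} — 12 in all.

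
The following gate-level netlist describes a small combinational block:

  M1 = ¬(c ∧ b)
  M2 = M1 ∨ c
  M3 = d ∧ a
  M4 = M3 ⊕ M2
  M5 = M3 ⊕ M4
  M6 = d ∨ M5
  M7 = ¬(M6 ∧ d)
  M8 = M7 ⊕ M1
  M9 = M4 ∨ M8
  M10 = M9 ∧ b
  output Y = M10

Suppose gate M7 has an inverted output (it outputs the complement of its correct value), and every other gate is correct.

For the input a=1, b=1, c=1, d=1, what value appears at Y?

Propagate with M7 forced: M1=0, M2=1, M3=1, M4=0, M5=1, M6=1, M7=1 [inverted output], M8=1, M9=1, M10=1.
So Y = 1. (Without the fault it would be 0.)

1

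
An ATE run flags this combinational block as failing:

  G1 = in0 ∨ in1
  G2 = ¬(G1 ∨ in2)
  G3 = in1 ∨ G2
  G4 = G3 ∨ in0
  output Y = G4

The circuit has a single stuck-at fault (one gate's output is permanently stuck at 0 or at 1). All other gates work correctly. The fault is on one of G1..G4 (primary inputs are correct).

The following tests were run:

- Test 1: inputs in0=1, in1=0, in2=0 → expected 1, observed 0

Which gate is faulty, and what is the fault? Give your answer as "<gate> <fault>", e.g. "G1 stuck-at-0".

G4 stuck-at-0

Fault-free values for test 1 (in0=1, in1=0, in2=0): G1=1, G2=0, G3=0, G4=1, giving Y=1. Observed 0.
Test 1: faults giving observed 0 are {G4 stuck-at-0}.
Only G4 stuck-at-0 is consistent with every test.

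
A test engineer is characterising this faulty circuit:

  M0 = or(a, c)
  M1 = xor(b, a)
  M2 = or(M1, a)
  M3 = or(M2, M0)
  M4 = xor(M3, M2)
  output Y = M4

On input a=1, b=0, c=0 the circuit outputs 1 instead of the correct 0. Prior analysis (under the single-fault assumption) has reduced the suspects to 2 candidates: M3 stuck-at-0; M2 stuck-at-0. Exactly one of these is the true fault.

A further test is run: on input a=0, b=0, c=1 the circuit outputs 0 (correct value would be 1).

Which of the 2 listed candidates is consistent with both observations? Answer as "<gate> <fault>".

M3 stuck-at-0

Evaluate each candidate on input a=0, b=0, c=1:
  M3 stuck-at-0: M0=1, M1=0, M2=0, M3=0 [stuck-at-0], M4=0 → 0 — matches
  M2 stuck-at-0: M0=1, M1=0, M2=0 [stuck-at-0], M3=1, M4=1 → 1 — eliminated
Only M3 stuck-at-0 reproduces the observed 0.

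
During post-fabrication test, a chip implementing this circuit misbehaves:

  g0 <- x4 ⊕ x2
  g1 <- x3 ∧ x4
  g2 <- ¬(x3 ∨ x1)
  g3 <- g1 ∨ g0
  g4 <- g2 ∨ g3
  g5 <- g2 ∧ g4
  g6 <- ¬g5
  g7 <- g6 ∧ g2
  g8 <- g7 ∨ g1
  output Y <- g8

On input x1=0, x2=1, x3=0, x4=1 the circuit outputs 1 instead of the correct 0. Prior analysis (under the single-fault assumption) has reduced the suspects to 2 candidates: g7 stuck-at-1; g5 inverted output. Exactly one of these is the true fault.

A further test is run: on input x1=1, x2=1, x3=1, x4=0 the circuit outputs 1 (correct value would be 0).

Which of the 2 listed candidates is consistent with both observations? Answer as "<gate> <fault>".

g7 stuck-at-1

Evaluate each candidate on input x1=1, x2=1, x3=1, x4=0:
  g7 stuck-at-1: g0=1, g1=0, g2=0, g3=1, g4=1, g5=0, g6=1, g7=1 [stuck-at-1], g8=1 → 1 — matches
  g5 inverted output: g0=1, g1=0, g2=0, g3=1, g4=1, g5=1 [inverted output], g6=0, g7=0, g8=0 → 0 — eliminated
Only g7 stuck-at-1 reproduces the observed 1.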